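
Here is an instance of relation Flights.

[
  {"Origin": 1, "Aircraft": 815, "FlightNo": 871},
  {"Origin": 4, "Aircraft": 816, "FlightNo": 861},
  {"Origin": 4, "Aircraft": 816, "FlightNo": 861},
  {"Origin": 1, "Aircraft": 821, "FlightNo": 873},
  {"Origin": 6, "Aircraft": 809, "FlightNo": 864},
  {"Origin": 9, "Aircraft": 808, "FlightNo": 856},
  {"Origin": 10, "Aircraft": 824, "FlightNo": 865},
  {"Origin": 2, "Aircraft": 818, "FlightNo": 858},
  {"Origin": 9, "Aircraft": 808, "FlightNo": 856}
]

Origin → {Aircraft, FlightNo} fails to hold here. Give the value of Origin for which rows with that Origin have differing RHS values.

Origin=1: 2 rows → {Aircraft,FlightNo} takes values {(815, 871), (821, 873)} — violation
Origin=4: 2 rows → {Aircraft,FlightNo} = (816, 861), (816, 861) ✓
Origin=6: 1 row → {Aircraft,FlightNo} = (809, 864) ✓
Origin=9: 2 rows → {Aircraft,FlightNo} = (808, 856), (808, 856) ✓
Origin=10: 1 row → {Aircraft,FlightNo} = (824, 865) ✓
Origin=2: 1 row → {Aircraft,FlightNo} = (818, 858) ✓
The only Origin value with inconsistent RHS is Origin=1.

1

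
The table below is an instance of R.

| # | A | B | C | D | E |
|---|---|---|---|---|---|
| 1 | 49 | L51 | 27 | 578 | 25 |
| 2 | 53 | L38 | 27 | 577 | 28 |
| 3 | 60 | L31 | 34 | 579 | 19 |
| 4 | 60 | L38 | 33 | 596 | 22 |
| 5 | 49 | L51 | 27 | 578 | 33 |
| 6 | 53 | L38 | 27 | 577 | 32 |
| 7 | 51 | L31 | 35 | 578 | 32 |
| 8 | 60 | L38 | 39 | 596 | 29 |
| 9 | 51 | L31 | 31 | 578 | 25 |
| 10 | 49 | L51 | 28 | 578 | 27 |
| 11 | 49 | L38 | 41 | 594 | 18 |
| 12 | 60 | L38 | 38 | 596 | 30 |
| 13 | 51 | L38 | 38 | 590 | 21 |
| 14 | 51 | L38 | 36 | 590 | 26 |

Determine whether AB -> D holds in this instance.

Yes

(A=49, B=L51): rows 1, 5, 10 → D = 578, 578, 578 ✓
(A=53, B=L38): rows 2, 6 → D = 577, 577 ✓
(A=60, B=L31): row 3 → D = 579 ✓
(A=60, B=L38): rows 4, 8, 12 → D = 596, 596, 596 ✓
(A=51, B=L31): rows 7, 9 → D = 578, 578 ✓
(A=49, B=L38): row 11 → D = 594 ✓
(A=51, B=L38): rows 13, 14 → D = 590, 590 ✓
Every AB value is associated with a single D value, so AB -> D holds.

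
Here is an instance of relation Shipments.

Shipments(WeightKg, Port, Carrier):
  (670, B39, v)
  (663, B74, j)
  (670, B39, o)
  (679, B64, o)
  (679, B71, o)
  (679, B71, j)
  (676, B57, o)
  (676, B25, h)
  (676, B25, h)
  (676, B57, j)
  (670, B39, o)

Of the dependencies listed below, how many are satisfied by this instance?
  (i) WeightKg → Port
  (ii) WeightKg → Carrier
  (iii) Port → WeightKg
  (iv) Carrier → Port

(i) WeightKg → Port: WeightKg=679: 3 rows → Port takes values {B64, B71} — violation; WeightKg=676: 4 rows → Port takes values {B57, B25} — violation — fails.
(ii) WeightKg → Carrier: WeightKg=670: 3 rows → Carrier takes values {v, o} — violation; WeightKg=679: 3 rows → Carrier takes values {o, j} — violation; WeightKg=676: 4 rows → Carrier takes values {o, h, j} — violation — fails.
(iii) Port → WeightKg: every LHS value maps to a single RHS value — holds.
(iv) Carrier → Port: Carrier=j: 3 rows → Port takes values {B74, B71, B57} — violation; Carrier=o: 5 rows → Port takes values {B39, B64, B71, B57} — violation — fails.
1 of the 4 dependencies holds.

1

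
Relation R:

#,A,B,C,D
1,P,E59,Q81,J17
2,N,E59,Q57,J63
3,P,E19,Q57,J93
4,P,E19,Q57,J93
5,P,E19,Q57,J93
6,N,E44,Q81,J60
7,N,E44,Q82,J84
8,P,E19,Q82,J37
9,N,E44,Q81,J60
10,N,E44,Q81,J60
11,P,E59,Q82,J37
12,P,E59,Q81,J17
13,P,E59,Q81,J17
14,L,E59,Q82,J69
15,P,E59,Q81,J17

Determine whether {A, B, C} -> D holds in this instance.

(A=P, B=E59, C=Q81): rows 1, 12, 13, 15 → D = J17, J17, J17, J17 ✓
(A=N, B=E59, C=Q57): row 2 → D = J63 ✓
(A=P, B=E19, C=Q57): rows 3, 4, 5 → D = J93, J93, J93 ✓
(A=N, B=E44, C=Q81): rows 6, 9, 10 → D = J60, J60, J60 ✓
(A=N, B=E44, C=Q82): row 7 → D = J84 ✓
(A=P, B=E19, C=Q82): row 8 → D = J37 ✓
(A=P, B=E59, C=Q82): row 11 → D = J37 ✓
(A=L, B=E59, C=Q82): row 14 → D = J69 ✓
Every {A, B, C} value is associated with a single D value, so {A, B, C} -> D holds.

Yes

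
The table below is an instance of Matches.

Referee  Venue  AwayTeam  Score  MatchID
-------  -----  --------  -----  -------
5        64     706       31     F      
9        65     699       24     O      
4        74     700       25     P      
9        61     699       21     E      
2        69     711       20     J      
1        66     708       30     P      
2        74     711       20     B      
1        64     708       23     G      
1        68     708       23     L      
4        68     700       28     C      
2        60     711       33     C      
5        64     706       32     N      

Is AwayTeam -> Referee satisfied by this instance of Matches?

AwayTeam=706: 2 rows → Referee = 5, 5 ✓
AwayTeam=699: 2 rows → Referee = 9, 9 ✓
AwayTeam=700: 2 rows → Referee = 4, 4 ✓
AwayTeam=711: 3 rows → Referee = 2, 2, 2 ✓
AwayTeam=708: 3 rows → Referee = 1, 1, 1 ✓
Every AwayTeam value is associated with a single Referee value, so AwayTeam -> Referee holds.

Yes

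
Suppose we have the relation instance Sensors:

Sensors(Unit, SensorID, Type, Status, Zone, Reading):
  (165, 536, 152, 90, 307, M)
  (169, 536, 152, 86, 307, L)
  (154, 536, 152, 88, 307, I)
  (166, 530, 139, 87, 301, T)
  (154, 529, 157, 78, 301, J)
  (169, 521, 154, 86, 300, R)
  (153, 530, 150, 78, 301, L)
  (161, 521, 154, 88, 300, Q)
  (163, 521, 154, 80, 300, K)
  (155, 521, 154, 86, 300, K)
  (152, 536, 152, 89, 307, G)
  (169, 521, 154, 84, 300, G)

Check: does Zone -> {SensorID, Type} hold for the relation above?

No

Zone=307: 4 rows → {SensorID,Type} = (536, 152), (536, 152), (536, 152), (536, 152) ✓
Zone=301: 3 rows → {SensorID,Type} takes values {(530, 139), (529, 157), (530, 150)} — violation
Zone=300: 5 rows → {SensorID,Type} = (521, 154), (521, 154), (521, 154), (521, 154), (521, 154) ✓
Two rows agree on Zone but differ on {SensorID, Type}, so Zone -> {SensorID, Type} does not hold.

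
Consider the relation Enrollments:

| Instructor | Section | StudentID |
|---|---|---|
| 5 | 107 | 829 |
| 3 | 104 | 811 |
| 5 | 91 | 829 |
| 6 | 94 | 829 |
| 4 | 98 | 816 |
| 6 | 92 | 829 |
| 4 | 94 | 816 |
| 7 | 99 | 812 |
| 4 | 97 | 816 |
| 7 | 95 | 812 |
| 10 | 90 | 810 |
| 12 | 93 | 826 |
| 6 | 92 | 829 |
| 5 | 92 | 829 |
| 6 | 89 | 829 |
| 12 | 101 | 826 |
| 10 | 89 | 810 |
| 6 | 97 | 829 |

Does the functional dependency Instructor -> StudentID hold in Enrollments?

Yes

Instructor=5: 3 rows → StudentID = 829, 829, 829 ✓
Instructor=3: 1 row → StudentID = 811 ✓
Instructor=6: 5 rows → StudentID = 829, 829, 829, 829, 829 ✓
Instructor=4: 3 rows → StudentID = 816, 816, 816 ✓
Instructor=7: 2 rows → StudentID = 812, 812 ✓
Instructor=10: 2 rows → StudentID = 810, 810 ✓
Instructor=12: 2 rows → StudentID = 826, 826 ✓
Every Instructor value is associated with a single StudentID value, so Instructor -> StudentID holds.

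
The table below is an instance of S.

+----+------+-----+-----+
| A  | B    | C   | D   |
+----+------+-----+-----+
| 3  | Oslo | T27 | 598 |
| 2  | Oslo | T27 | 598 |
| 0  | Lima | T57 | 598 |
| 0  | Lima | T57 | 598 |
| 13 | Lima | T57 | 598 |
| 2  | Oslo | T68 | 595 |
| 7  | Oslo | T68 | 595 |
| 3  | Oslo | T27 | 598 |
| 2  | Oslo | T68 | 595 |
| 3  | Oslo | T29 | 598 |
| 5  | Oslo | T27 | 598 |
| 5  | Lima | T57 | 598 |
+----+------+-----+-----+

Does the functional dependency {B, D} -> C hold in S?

No

(B=Oslo, D=598): 5 rows → C takes values {T27, T29} — violation
(B=Lima, D=598): 4 rows → C = T57, T57, T57, T57 ✓
(B=Oslo, D=595): 3 rows → C = T68, T68, T68 ✓
Two rows agree on {B, D} but differ on C, so {B, D} -> C does not hold.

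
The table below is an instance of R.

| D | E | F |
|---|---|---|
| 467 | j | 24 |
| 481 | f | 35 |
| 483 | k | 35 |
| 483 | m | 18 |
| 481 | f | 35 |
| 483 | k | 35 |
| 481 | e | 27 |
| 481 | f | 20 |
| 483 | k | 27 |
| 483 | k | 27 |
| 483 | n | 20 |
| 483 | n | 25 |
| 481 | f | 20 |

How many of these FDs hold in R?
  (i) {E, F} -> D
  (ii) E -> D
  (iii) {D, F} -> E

(i) {E, F} -> D: every LHS value maps to a single RHS value — holds.
(ii) E -> D: every LHS value maps to a single RHS value — holds.
(iii) {D, F} -> E: every LHS value maps to a single RHS value — holds.
3 of the 3 dependencies hold.

3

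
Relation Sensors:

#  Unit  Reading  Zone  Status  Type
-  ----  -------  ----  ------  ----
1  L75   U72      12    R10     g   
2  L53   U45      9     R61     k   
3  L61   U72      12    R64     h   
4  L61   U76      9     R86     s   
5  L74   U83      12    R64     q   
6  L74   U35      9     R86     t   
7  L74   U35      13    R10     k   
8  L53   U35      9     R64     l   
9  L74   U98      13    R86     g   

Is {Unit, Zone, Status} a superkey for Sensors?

All 9 rows have distinct {Unit, Zone, Status} values, so {Unit, Zone, Status} → (all attributes) holds and {Unit, Zone, Status} is a superkey.

Yes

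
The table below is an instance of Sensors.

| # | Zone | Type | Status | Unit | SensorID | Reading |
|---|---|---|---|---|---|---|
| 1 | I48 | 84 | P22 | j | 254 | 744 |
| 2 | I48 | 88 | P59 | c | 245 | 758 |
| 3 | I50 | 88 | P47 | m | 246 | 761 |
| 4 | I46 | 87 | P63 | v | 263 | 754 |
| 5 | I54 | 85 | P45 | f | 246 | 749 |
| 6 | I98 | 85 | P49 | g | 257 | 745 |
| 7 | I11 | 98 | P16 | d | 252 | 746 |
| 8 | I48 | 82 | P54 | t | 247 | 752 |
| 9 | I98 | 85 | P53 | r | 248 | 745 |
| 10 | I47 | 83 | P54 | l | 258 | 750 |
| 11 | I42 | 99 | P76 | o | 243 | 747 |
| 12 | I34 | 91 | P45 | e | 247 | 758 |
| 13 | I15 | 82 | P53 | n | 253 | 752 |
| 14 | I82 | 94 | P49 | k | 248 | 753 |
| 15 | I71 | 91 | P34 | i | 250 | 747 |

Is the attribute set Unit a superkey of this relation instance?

Yes

All 15 rows have distinct Unit values, so Unit → (all attributes) holds and Unit is a superkey.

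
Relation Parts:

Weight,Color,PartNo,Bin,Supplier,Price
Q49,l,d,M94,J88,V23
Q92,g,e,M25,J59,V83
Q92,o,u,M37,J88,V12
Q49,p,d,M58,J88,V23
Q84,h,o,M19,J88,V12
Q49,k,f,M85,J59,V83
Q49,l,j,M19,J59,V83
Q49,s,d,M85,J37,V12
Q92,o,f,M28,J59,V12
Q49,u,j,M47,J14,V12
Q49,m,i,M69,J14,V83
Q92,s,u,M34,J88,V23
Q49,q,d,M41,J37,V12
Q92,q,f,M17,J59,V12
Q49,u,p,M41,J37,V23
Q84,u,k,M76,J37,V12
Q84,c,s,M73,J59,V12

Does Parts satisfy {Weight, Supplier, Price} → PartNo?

(Weight=Q49, Supplier=J88, Price=V23): 2 rows → PartNo = d, d ✓
(Weight=Q92, Supplier=J59, Price=V83): 1 row → PartNo = e ✓
(Weight=Q92, Supplier=J88, Price=V12): 1 row → PartNo = u ✓
(Weight=Q84, Supplier=J88, Price=V12): 1 row → PartNo = o ✓
(Weight=Q49, Supplier=J59, Price=V83): 2 rows → PartNo takes values {f, j} — violation
(Weight=Q49, Supplier=J37, Price=V12): 2 rows → PartNo = d, d ✓
(Weight=Q92, Supplier=J59, Price=V12): 2 rows → PartNo = f, f ✓
(Weight=Q49, Supplier=J14, Price=V12): 1 row → PartNo = j ✓
(Weight=Q49, Supplier=J14, Price=V83): 1 row → PartNo = i ✓
(Weight=Q92, Supplier=J88, Price=V23): 1 row → PartNo = u ✓
(Weight=Q49, Supplier=J37, Price=V23): 1 row → PartNo = p ✓
(Weight=Q84, Supplier=J37, Price=V12): 1 row → PartNo = k ✓
(Weight=Q84, Supplier=J59, Price=V12): 1 row → PartNo = s ✓
Two rows agree on {Weight, Supplier, Price} but differ on PartNo, so {Weight, Supplier, Price} → PartNo does not hold.

No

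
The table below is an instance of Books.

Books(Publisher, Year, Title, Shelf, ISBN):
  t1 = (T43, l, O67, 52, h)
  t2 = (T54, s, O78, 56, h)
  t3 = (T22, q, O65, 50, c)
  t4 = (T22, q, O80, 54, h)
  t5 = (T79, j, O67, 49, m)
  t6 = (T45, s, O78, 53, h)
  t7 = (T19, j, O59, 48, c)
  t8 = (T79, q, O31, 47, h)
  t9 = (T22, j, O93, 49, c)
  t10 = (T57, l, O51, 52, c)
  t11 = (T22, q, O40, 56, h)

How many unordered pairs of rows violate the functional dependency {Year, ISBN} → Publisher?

4

(Year=s, ISBN=h): violating pairs (2,6) — 1 pair.
(Year=q, ISBN=h): violating pairs (4,8), (8,11) — 2 pairs.
(Year=j, ISBN=c): violating pairs (7,9) — 1 pair.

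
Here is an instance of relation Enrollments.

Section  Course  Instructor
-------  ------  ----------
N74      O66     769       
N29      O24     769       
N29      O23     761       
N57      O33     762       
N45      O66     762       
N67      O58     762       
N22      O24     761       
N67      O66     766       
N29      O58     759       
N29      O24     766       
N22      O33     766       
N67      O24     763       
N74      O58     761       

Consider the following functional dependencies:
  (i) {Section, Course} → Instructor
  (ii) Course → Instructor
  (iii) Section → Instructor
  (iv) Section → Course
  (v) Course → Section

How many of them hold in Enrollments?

(i) {Section, Course} → Instructor: (Section=N29, Course=O24): 2 rows → Instructor takes values {769, 766} — violation — fails.
(ii) Course → Instructor: Course=O66: 3 rows → Instructor takes values {769, 762, 766} — violation; Course=O24: 4 rows → Instructor takes values {769, 761, 766, 763} — violation; Course=O33: 2 rows → Instructor takes values {762, 766} — violation; Course=O58: 3 rows → Instructor takes values {762, 759, 761} — violation — fails.
(iii) Section → Instructor: Section=N74: 2 rows → Instructor takes values {769, 761} — violation; Section=N29: 4 rows → Instructor takes values {769, 761, 759, 766} — violation; Section=N67: 3 rows → Instructor takes values {762, 766, 763} — violation; Section=N22: 2 rows → Instructor takes values {761, 766} — violation — fails.
(iv) Section → Course: Section=N74: 2 rows → Course takes values {O66, O58} — violation; Section=N29: 4 rows → Course takes values {O24, O23, O58} — violation; Section=N67: 3 rows → Course takes values {O58, O66, O24} — violation; Section=N22: 2 rows → Course takes values {O24, O33} — violation — fails.
(v) Course → Section: Course=O66: 3 rows → Section takes values {N74, N45, N67} — violation; Course=O24: 4 rows → Section takes values {N29, N22, N67} — violation; Course=O33: 2 rows → Section takes values {N57, N22} — violation; Course=O58: 3 rows → Section takes values {N67, N29, N74} — violation — fails.
None of the 5 dependencies hold.

0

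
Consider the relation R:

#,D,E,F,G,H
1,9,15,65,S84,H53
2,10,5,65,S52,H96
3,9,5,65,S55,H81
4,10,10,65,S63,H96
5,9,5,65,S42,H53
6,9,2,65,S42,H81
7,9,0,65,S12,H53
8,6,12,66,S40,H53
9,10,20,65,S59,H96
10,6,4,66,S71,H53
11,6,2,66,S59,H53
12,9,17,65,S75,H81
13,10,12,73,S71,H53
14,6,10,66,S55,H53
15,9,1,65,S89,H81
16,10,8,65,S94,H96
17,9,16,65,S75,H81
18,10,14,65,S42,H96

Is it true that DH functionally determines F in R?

Yes

(D=9, H=H53): rows 1, 5, 7 → F = 65, 65, 65 ✓
(D=10, H=H96): rows 2, 4, 9, 16, 18 → F = 65, 65, 65, 65, 65 ✓
(D=9, H=H81): rows 3, 6, 12, 15, 17 → F = 65, 65, 65, 65, 65 ✓
(D=6, H=H53): rows 8, 10, 11, 14 → F = 66, 66, 66, 66 ✓
(D=10, H=H53): row 13 → F = 73 ✓
Every DH value is associated with a single F value, so DH → F holds.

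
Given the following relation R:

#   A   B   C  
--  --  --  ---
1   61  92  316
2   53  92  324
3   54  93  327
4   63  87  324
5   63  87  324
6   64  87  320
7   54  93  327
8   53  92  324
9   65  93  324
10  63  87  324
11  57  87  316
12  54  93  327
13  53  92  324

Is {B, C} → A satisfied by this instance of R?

(B=92, C=316): row 1 → A = 61 ✓
(B=92, C=324): rows 2, 8, 13 → A = 53, 53, 53 ✓
(B=93, C=327): rows 3, 7, 12 → A = 54, 54, 54 ✓
(B=87, C=324): rows 4, 5, 10 → A = 63, 63, 63 ✓
(B=87, C=320): row 6 → A = 64 ✓
(B=93, C=324): row 9 → A = 65 ✓
(B=87, C=316): row 11 → A = 57 ✓
Every {B, C} value is associated with a single A value, so {B, C} → A holds.

Yes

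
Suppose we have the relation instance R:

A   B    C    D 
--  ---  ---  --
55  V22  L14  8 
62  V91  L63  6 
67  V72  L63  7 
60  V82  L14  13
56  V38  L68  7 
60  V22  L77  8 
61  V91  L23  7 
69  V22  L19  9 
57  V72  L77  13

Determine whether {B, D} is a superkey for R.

Two distinct rows share (B=V22, D=8), so {B, D} does not determine every attribute — not a superkey.

No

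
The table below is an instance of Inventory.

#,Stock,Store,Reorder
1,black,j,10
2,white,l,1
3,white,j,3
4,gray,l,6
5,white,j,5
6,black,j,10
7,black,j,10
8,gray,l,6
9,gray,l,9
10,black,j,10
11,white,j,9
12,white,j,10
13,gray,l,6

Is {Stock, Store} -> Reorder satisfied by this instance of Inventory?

(Stock=black, Store=j): rows 1, 6, 7, 10 → Reorder = 10, 10, 10, 10 ✓
(Stock=white, Store=l): row 2 → Reorder = 1 ✓
(Stock=white, Store=j): rows 3, 5, 11, 12 → Reorder takes values {3, 5, 9, 10} — violation
(Stock=gray, Store=l): rows 4, 8, 9, 13 → Reorder takes values {6, 9} — violation
Two rows agree on {Stock, Store} but differ on Reorder, so {Stock, Store} -> Reorder does not hold.

No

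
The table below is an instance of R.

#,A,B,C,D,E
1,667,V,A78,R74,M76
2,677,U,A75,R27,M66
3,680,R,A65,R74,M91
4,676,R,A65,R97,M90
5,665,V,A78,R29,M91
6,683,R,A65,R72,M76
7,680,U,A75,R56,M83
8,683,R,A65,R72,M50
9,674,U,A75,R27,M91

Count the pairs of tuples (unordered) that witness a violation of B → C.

B=V: all 2 rows agree on C — 0 pairs.
B=U: all 3 rows agree on C — 0 pairs.
B=R: all 4 rows agree on C — 0 pairs.

0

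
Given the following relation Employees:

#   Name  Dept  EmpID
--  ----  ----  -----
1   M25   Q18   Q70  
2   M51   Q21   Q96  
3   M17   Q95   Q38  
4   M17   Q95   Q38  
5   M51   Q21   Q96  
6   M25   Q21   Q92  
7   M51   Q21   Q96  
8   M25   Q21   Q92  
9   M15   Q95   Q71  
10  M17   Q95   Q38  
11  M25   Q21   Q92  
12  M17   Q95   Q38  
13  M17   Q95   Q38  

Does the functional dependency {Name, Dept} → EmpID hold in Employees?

Yes

(Name=M25, Dept=Q18): row 1 → EmpID = Q70 ✓
(Name=M51, Dept=Q21): rows 2, 5, 7 → EmpID = Q96, Q96, Q96 ✓
(Name=M17, Dept=Q95): rows 3, 4, 10, 12, 13 → EmpID = Q38, Q38, Q38, Q38, Q38 ✓
(Name=M25, Dept=Q21): rows 6, 8, 11 → EmpID = Q92, Q92, Q92 ✓
(Name=M15, Dept=Q95): row 9 → EmpID = Q71 ✓
Every {Name, Dept} value is associated with a single EmpID value, so {Name, Dept} → EmpID holds.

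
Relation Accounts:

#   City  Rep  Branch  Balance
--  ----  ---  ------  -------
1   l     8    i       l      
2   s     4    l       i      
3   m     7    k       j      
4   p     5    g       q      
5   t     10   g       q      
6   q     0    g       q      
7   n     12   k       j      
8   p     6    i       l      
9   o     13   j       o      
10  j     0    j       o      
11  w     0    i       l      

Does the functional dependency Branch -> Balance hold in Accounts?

Yes

Branch=i: rows 1, 8, 11 → Balance = l, l, l ✓
Branch=l: row 2 → Balance = i ✓
Branch=k: rows 3, 7 → Balance = j, j ✓
Branch=g: rows 4, 5, 6 → Balance = q, q, q ✓
Branch=j: rows 9, 10 → Balance = o, o ✓
Every Branch value is associated with a single Balance value, so Branch -> Balance holds.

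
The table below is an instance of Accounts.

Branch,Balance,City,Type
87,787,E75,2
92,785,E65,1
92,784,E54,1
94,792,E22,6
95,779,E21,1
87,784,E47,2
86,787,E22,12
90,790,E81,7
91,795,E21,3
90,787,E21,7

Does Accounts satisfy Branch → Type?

Yes

Branch=87: 2 rows → Type = 2, 2 ✓
Branch=92: 2 rows → Type = 1, 1 ✓
Branch=94: 1 row → Type = 6 ✓
Branch=95: 1 row → Type = 1 ✓
Branch=86: 1 row → Type = 12 ✓
Branch=90: 2 rows → Type = 7, 7 ✓
Branch=91: 1 row → Type = 3 ✓
Every Branch value is associated with a single Type value, so Branch → Type holds.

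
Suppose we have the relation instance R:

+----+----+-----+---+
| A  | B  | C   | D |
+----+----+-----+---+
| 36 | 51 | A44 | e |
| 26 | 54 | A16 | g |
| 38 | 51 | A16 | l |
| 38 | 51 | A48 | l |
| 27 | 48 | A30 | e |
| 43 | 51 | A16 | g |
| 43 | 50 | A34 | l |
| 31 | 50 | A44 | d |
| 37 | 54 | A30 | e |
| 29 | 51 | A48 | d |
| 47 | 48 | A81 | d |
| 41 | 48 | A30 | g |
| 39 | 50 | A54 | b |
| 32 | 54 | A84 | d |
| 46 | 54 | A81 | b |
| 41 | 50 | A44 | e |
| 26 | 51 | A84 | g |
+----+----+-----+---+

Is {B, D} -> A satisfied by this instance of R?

(B=51, D=e): 1 row → A = 36 ✓
(B=54, D=g): 1 row → A = 26 ✓
(B=51, D=l): 2 rows → A = 38, 38 ✓
(B=48, D=e): 1 row → A = 27 ✓
(B=51, D=g): 2 rows → A takes values {43, 26} — violation
(B=50, D=l): 1 row → A = 43 ✓
(B=50, D=d): 1 row → A = 31 ✓
(B=54, D=e): 1 row → A = 37 ✓
(B=51, D=d): 1 row → A = 29 ✓
(B=48, D=d): 1 row → A = 47 ✓
(B=48, D=g): 1 row → A = 41 ✓
(B=50, D=b): 1 row → A = 39 ✓
(B=54, D=d): 1 row → A = 32 ✓
(B=54, D=b): 1 row → A = 46 ✓
(B=50, D=e): 1 row → A = 41 ✓
Two rows agree on {B, D} but differ on A, so {B, D} -> A does not hold.

No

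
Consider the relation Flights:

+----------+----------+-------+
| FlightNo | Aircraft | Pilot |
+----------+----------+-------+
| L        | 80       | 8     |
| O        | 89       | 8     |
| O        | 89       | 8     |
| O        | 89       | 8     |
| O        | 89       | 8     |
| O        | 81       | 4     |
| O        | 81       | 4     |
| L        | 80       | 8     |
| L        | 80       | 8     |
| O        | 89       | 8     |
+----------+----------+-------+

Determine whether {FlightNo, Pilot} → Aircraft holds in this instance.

(FlightNo=L, Pilot=8): 3 rows → Aircraft = 80, 80, 80 ✓
(FlightNo=O, Pilot=8): 5 rows → Aircraft = 89, 89, 89, 89, 89 ✓
(FlightNo=O, Pilot=4): 2 rows → Aircraft = 81, 81 ✓
Every {FlightNo, Pilot} value is associated with a single Aircraft value, so {FlightNo, Pilot} → Aircraft holds.

Yes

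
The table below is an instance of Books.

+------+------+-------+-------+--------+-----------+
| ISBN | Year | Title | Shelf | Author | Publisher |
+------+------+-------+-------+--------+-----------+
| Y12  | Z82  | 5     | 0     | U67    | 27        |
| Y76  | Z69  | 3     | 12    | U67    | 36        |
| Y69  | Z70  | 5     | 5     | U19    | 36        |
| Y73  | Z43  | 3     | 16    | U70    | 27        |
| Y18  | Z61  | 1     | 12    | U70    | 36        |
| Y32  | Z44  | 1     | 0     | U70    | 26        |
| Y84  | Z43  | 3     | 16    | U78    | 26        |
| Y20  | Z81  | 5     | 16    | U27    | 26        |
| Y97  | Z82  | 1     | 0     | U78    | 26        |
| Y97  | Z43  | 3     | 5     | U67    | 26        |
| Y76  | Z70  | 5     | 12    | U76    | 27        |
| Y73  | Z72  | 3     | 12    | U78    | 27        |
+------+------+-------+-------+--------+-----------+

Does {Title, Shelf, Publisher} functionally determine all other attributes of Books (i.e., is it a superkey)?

No

Two distinct rows share (Title=1, Shelf=0, Publisher=26), so {Title, Shelf, Publisher} does not determine every attribute — not a superkey.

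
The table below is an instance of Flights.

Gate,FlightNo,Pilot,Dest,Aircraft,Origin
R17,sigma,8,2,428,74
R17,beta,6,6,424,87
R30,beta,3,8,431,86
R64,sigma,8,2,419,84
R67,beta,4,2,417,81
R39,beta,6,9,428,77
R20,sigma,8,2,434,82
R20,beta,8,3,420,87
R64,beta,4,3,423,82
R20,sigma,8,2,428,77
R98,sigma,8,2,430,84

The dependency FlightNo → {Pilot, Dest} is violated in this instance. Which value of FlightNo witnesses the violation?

beta

FlightNo=sigma: 5 rows → {Pilot,Dest} = (8, 2), (8, 2), (8, 2), (8, 2), (8, 2) ✓
FlightNo=beta: 6 rows → {Pilot,Dest} takes values {(6, 6), (3, 8), (4, 2), (6, 9), (8, 3), (4, 3)} — violation
The only FlightNo value with inconsistent RHS is FlightNo=beta.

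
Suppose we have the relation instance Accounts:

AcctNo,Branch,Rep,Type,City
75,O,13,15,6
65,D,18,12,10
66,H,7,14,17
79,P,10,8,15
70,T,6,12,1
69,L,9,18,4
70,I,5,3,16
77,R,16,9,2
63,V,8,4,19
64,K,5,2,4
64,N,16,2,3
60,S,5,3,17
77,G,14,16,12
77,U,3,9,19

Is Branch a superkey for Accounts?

Yes

All 14 rows have distinct Branch values, so Branch → (all attributes) holds and Branch is a superkey.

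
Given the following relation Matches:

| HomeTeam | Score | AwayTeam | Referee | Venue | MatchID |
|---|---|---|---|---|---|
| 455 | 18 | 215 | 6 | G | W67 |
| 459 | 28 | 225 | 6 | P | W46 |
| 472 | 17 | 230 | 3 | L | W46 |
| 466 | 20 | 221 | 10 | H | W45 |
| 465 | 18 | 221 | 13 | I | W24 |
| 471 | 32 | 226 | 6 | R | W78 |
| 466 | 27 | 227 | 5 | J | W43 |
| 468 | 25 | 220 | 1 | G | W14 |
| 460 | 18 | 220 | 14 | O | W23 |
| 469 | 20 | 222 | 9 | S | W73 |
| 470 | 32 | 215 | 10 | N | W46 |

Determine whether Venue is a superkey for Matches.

No

Two distinct rows share Venue=G, so Venue does not determine every attribute — not a superkey.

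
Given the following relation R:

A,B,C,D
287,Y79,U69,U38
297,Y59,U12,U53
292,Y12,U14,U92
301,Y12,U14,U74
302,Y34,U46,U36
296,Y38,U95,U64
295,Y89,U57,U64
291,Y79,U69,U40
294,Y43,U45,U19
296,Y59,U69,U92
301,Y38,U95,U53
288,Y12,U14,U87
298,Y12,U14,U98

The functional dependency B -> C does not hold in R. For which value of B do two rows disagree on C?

B=Y79: 2 rows → C = U69, U69 ✓
B=Y59: 2 rows → C takes values {U12, U69} — violation
B=Y12: 4 rows → C = U14, U14, U14, U14 ✓
B=Y34: 1 row → C = U46 ✓
B=Y38: 2 rows → C = U95, U95 ✓
B=Y89: 1 row → C = U57 ✓
B=Y43: 1 row → C = U45 ✓
The only B value with inconsistent C is B=Y59.

Y59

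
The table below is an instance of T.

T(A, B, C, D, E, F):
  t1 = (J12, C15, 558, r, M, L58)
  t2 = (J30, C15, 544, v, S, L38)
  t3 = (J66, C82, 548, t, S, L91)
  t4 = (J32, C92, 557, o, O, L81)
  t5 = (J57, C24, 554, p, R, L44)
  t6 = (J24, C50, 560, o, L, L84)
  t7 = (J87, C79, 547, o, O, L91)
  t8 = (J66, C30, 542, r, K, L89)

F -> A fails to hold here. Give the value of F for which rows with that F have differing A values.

L91

F=L58: row 1 → A = J12 ✓
F=L38: row 2 → A = J30 ✓
F=L91: rows 3, 7 → A takes values {J66, J87} — violation
F=L81: row 4 → A = J32 ✓
F=L44: row 5 → A = J57 ✓
F=L84: row 6 → A = J24 ✓
F=L89: row 8 → A = J66 ✓
The only F value with inconsistent A is F=L91.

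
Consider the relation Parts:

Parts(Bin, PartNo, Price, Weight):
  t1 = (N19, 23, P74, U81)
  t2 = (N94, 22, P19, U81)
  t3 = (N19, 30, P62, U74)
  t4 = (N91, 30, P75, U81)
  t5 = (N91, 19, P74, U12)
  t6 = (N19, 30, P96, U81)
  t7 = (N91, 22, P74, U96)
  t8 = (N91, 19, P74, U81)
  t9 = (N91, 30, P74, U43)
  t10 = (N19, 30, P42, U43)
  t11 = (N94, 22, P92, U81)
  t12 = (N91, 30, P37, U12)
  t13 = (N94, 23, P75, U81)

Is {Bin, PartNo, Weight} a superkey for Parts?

Rows 2 and 11 have the same {Bin, PartNo, Weight} value (Bin=N94, PartNo=22, Weight=U81) but are distinct tuples, so {Bin, PartNo, Weight} does not determine every attribute — not a superkey.

No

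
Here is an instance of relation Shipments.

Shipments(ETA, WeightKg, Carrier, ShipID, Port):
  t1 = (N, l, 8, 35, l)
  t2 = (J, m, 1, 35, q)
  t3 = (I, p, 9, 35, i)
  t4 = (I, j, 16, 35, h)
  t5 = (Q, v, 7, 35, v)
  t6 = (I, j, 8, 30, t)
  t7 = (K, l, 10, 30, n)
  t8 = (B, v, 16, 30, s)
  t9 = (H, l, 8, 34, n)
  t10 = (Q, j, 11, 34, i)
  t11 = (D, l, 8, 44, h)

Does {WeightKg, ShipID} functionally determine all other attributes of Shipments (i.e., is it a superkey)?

Yes

All 11 rows have distinct {WeightKg, ShipID} values, so {WeightKg, ShipID} → (all attributes) holds and {WeightKg, ShipID} is a superkey.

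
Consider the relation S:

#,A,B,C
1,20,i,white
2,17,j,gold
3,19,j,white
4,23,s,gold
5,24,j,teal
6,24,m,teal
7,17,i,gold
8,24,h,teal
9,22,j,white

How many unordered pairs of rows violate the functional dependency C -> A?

5

C=white: violating pairs (1,3), (1,9), (3,9) — 3 pairs.
C=gold: violating pairs (2,4), (4,7) — 2 pairs.
C=teal: all 3 rows agree on A — 0 pairs.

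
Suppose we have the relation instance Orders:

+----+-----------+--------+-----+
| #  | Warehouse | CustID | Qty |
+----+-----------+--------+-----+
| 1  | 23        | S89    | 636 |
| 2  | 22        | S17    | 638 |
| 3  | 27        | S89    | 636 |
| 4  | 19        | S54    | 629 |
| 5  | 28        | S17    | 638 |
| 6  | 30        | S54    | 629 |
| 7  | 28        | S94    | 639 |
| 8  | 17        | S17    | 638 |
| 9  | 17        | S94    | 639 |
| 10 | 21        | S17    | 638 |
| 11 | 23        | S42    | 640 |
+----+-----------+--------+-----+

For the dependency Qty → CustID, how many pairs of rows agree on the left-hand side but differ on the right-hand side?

0

Qty=636: all 2 rows agree on CustID — 0 pairs.
Qty=638: all 4 rows agree on CustID — 0 pairs.
Qty=629: all 2 rows agree on CustID — 0 pairs.
Qty=639: all 2 rows agree on CustID — 0 pairs.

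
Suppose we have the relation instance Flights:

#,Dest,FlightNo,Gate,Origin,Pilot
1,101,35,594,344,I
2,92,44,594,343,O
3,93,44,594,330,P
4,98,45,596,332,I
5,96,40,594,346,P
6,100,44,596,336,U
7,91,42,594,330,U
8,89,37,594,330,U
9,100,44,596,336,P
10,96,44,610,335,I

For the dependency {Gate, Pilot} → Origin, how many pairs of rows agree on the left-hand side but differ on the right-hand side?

1

(Gate=594, Pilot=P): violating pairs (3,5) — 1 pair.
(Gate=594, Pilot=U): all 2 rows agree on Origin — 0 pairs.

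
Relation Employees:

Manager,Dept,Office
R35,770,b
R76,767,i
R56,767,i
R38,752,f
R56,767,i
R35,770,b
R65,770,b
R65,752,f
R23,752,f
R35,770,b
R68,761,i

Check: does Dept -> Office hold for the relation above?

Yes

Dept=770: 4 rows → Office = b, b, b, b ✓
Dept=767: 3 rows → Office = i, i, i ✓
Dept=752: 3 rows → Office = f, f, f ✓
Dept=761: 1 row → Office = i ✓
Every Dept value is associated with a single Office value, so Dept -> Office holds.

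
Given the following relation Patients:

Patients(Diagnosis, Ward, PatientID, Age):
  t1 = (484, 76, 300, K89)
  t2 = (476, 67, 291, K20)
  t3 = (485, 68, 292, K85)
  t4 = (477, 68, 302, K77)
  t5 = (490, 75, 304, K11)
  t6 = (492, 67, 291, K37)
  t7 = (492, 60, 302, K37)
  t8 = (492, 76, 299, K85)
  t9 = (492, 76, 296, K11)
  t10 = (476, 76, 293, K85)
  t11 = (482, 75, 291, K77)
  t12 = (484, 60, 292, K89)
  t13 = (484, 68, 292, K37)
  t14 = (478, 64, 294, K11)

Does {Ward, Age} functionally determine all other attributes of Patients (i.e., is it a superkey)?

Rows 8 and 10 have the same {Ward, Age} value (Ward=76, Age=K85) but are distinct tuples, so {Ward, Age} does not determine every attribute — not a superkey.

No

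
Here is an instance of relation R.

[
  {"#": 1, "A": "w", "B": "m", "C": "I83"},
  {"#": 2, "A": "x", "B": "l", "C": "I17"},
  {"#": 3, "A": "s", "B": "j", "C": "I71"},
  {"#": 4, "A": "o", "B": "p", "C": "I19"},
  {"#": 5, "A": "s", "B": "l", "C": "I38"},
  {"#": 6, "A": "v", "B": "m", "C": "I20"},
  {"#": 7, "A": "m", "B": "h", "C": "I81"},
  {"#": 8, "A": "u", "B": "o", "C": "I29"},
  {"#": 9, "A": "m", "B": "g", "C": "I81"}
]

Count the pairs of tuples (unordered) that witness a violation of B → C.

B=m: violating pairs (1,6) — 1 pair.
B=l: violating pairs (2,5) — 1 pair.

2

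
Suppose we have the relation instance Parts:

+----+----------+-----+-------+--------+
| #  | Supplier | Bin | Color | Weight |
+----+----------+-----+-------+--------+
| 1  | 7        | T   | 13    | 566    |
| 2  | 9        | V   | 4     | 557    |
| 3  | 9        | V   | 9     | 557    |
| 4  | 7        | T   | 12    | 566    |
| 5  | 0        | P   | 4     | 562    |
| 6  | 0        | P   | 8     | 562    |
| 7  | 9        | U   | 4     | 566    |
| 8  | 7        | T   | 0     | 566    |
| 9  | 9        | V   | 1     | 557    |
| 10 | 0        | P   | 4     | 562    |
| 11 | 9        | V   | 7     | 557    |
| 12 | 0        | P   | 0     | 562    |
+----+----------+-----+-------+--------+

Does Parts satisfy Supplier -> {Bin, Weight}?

Supplier=7: rows 1, 4, 8 → {Bin,Weight} = (T, 566), (T, 566), (T, 566) ✓
Supplier=9: rows 2, 3, 7, 9, 11 → {Bin,Weight} takes values {(V, 557), (U, 566)} — violation
Supplier=0: rows 5, 6, 10, 12 → {Bin,Weight} = (P, 562), (P, 562), (P, 562), (P, 562) ✓
Two rows agree on Supplier but differ on {Bin, Weight}, so Supplier -> {Bin, Weight} does not hold.

No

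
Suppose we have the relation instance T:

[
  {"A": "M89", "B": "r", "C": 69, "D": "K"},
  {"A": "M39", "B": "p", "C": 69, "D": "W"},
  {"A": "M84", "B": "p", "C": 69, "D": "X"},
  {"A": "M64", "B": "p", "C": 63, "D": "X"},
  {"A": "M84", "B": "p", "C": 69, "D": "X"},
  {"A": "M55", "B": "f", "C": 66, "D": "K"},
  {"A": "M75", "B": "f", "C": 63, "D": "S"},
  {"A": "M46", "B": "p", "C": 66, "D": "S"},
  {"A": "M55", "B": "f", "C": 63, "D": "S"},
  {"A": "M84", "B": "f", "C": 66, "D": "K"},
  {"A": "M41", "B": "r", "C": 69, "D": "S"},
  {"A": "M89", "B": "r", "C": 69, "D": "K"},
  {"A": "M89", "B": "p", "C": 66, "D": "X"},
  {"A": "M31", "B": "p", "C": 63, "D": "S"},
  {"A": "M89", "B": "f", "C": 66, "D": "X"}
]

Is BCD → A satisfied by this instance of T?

(B=r, C=69, D=K): 2 rows → A = M89, M89 ✓
(B=p, C=69, D=W): 1 row → A = M39 ✓
(B=p, C=69, D=X): 2 rows → A = M84, M84 ✓
(B=p, C=63, D=X): 1 row → A = M64 ✓
(B=f, C=66, D=K): 2 rows → A takes values {M55, M84} — violation
(B=f, C=63, D=S): 2 rows → A takes values {M75, M55} — violation
(B=p, C=66, D=S): 1 row → A = M46 ✓
(B=r, C=69, D=S): 1 row → A = M41 ✓
(B=p, C=66, D=X): 1 row → A = M89 ✓
(B=p, C=63, D=S): 1 row → A = M31 ✓
(B=f, C=66, D=X): 1 row → A = M89 ✓
Two rows agree on BCD but differ on A, so BCD → A does not hold.

No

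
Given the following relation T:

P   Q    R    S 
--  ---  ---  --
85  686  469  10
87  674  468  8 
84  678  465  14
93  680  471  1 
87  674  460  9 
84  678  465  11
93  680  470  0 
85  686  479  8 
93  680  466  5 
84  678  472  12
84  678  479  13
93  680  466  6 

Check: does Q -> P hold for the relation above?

Yes

Q=686: 2 rows → P = 85, 85 ✓
Q=674: 2 rows → P = 87, 87 ✓
Q=678: 4 rows → P = 84, 84, 84, 84 ✓
Q=680: 4 rows → P = 93, 93, 93, 93 ✓
Every Q value is associated with a single P value, so Q -> P holds.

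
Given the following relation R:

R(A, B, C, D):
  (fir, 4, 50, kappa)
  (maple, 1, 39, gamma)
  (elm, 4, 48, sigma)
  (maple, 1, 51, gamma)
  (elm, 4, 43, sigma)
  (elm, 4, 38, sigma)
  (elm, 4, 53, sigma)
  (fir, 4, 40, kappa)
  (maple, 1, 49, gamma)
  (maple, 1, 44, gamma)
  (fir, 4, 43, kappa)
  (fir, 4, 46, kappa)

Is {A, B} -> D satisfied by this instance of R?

Yes

(A=fir, B=4): 4 rows → D = kappa, kappa, kappa, kappa ✓
(A=maple, B=1): 4 rows → D = gamma, gamma, gamma, gamma ✓
(A=elm, B=4): 4 rows → D = sigma, sigma, sigma, sigma ✓
Every {A, B} value is associated with a single D value, so {A, B} -> D holds.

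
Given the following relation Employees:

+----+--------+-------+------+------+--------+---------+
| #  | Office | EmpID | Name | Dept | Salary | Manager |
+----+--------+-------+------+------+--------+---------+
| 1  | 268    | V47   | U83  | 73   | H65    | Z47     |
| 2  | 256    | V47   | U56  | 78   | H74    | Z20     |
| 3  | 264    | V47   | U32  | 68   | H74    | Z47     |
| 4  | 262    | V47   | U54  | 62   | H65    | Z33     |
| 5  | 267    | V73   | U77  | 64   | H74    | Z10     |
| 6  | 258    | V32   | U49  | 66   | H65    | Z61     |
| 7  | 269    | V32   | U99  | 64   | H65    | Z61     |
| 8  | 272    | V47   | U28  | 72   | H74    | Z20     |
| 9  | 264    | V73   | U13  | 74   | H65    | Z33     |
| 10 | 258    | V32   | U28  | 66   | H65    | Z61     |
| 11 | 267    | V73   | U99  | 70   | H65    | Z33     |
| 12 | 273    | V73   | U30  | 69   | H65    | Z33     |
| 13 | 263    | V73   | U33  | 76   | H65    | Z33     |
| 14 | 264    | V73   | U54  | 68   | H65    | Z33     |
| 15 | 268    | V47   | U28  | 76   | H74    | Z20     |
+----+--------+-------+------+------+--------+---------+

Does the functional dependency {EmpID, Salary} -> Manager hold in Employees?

No

(EmpID=V47, Salary=H65): rows 1, 4 → Manager takes values {Z47, Z33} — violation
(EmpID=V47, Salary=H74): rows 2, 3, 8, 15 → Manager takes values {Z20, Z47} — violation
(EmpID=V73, Salary=H74): row 5 → Manager = Z10 ✓
(EmpID=V32, Salary=H65): rows 6, 7, 10 → Manager = Z61, Z61, Z61 ✓
(EmpID=V73, Salary=H65): rows 9, 11, 12, 13, 14 → Manager = Z33, Z33, Z33, Z33, Z33 ✓
Two rows agree on {EmpID, Salary} but differ on Manager, so {EmpID, Salary} -> Manager does not hold.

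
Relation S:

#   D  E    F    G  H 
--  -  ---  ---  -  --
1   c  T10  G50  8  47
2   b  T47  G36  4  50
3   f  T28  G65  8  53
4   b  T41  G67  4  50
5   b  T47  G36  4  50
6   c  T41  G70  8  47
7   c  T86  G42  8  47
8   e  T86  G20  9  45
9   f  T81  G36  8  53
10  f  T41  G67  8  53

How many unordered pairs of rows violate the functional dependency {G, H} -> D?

0

(G=8, H=47): all 3 rows agree on D — 0 pairs.
(G=4, H=50): all 3 rows agree on D — 0 pairs.
(G=8, H=53): all 3 rows agree on D — 0 pairs.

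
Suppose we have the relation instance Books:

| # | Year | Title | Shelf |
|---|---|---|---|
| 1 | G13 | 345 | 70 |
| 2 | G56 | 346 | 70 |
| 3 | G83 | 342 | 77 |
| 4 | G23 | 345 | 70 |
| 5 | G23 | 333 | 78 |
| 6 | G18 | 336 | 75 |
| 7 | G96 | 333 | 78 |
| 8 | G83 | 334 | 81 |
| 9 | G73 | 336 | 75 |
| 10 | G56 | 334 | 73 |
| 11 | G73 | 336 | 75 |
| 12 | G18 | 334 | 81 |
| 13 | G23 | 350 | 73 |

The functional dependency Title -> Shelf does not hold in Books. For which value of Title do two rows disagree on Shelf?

334

Title=345: rows 1, 4 → Shelf = 70, 70 ✓
Title=346: row 2 → Shelf = 70 ✓
Title=342: row 3 → Shelf = 77 ✓
Title=333: rows 5, 7 → Shelf = 78, 78 ✓
Title=336: rows 6, 9, 11 → Shelf = 75, 75, 75 ✓
Title=334: rows 8, 10, 12 → Shelf takes values {81, 73} — violation
Title=350: row 13 → Shelf = 73 ✓
The only Title value with inconsistent Shelf is Title=334.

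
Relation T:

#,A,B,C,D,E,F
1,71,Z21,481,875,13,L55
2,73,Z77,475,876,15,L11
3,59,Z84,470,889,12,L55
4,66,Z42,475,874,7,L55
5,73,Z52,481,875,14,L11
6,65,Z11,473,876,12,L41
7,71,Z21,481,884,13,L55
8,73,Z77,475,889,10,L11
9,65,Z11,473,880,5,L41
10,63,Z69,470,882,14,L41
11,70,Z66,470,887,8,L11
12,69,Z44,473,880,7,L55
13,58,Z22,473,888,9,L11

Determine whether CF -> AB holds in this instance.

Yes

(C=481, F=L55): rows 1, 7 → {A,B} = (71, Z21), (71, Z21) ✓
(C=475, F=L11): rows 2, 8 → {A,B} = (73, Z77), (73, Z77) ✓
(C=470, F=L55): row 3 → {A,B} = (59, Z84) ✓
(C=475, F=L55): row 4 → {A,B} = (66, Z42) ✓
(C=481, F=L11): row 5 → {A,B} = (73, Z52) ✓
(C=473, F=L41): rows 6, 9 → {A,B} = (65, Z11), (65, Z11) ✓
(C=470, F=L41): row 10 → {A,B} = (63, Z69) ✓
(C=470, F=L11): row 11 → {A,B} = (70, Z66) ✓
(C=473, F=L55): row 12 → {A,B} = (69, Z44) ✓
(C=473, F=L11): row 13 → {A,B} = (58, Z22) ✓
Every CF value is associated with a single AB value, so CF -> AB holds.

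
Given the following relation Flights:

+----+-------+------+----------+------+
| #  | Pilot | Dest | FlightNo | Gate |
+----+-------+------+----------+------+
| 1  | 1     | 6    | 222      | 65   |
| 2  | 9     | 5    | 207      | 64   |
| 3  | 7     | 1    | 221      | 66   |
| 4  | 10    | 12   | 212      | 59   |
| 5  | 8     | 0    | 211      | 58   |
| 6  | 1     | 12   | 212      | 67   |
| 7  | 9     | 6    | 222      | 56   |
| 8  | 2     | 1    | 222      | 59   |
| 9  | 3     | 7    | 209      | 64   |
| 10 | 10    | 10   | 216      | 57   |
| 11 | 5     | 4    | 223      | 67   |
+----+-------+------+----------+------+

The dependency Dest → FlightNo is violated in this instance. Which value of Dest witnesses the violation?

1

Dest=6: rows 1, 7 → FlightNo = 222, 222 ✓
Dest=5: row 2 → FlightNo = 207 ✓
Dest=1: rows 3, 8 → FlightNo takes values {221, 222} — violation
Dest=12: rows 4, 6 → FlightNo = 212, 212 ✓
Dest=0: row 5 → FlightNo = 211 ✓
Dest=7: row 9 → FlightNo = 209 ✓
Dest=10: row 10 → FlightNo = 216 ✓
Dest=4: row 11 → FlightNo = 223 ✓
The only Dest value with inconsistent FlightNo is Dest=1.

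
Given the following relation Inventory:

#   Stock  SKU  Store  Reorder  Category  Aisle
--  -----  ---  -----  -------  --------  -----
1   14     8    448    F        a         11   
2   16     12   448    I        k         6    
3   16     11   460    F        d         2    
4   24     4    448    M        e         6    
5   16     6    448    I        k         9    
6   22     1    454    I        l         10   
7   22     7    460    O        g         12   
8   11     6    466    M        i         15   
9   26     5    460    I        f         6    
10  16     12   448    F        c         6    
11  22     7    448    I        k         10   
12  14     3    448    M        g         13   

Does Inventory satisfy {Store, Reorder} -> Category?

(Store=448, Reorder=F): rows 1, 10 → Category takes values {a, c} — violation
(Store=448, Reorder=I): rows 2, 5, 11 → Category = k, k, k ✓
(Store=460, Reorder=F): row 3 → Category = d ✓
(Store=448, Reorder=M): rows 4, 12 → Category takes values {e, g} — violation
(Store=454, Reorder=I): row 6 → Category = l ✓
(Store=460, Reorder=O): row 7 → Category = g ✓
(Store=466, Reorder=M): row 8 → Category = i ✓
(Store=460, Reorder=I): row 9 → Category = f ✓
Two rows agree on {Store, Reorder} but differ on Category, so {Store, Reorder} -> Category does not hold.

No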